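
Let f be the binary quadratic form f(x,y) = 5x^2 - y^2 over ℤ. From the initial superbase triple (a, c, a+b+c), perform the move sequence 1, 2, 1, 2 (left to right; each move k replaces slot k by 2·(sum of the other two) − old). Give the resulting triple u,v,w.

start (5,-1,4) = (f(1,0),f(0,1),f(1,1))
replace slot 1: 2·((-1)+4) − 5 = 1 → (1,-1,4)
replace slot 2: 2·(1+4) − (-1) = 11 → (1,11,4)
replace slot 1: 2·(11+4) − 1 = 29 → (29,11,4)
replace slot 2: 2·(29+4) − 11 = 55 → (29,55,4)

29,55,4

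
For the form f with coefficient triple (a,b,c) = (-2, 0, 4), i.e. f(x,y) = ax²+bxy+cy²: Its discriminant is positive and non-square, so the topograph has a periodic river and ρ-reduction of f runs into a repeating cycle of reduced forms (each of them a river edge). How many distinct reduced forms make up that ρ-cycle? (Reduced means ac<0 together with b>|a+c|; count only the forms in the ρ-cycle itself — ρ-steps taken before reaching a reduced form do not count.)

D = 32, ⌊√D⌋ = 5
descent: ρ → (4,0,-2)
descent: ρ → (-2,4,2)  [lands on river]
river: ρ → (2,4,-2)
ρ-cycle length = 2 (tail of 2 descent steps not counted)

2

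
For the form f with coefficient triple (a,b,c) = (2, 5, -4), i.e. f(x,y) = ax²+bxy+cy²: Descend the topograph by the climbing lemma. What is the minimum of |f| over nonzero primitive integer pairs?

river: ρ → (-4,3,3)
river: ρ → (3,3,-4)
river: ρ → (-4,5,2)
river: ρ → (2,7,-1)
river: ρ → (-1,7,2)
river: ρ → (2,5,-4)
closes: descent 0, river 6
min |a| on river = 1

1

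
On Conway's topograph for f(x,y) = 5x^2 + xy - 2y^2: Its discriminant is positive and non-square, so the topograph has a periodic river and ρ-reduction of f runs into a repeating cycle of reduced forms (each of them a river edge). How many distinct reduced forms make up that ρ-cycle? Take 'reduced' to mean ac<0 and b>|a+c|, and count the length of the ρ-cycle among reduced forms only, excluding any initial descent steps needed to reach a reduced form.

D = 41, ⌊√D⌋ = 6
descent: ρ → (-2,3,4)  [lands on river]
river: ρ → (4,5,-1)
river: ρ → (-1,5,4)
river: ρ → (4,3,-2)
river: ρ → (-2,5,2)
river: ρ → (2,3,-4)
river: ρ → (-4,5,1)
river: ρ → (1,5,-4)
river: ρ → (-4,3,2)
river: ρ → (2,5,-2)
ρ-cycle length = 10 (tail of 1 descent step not counted)

10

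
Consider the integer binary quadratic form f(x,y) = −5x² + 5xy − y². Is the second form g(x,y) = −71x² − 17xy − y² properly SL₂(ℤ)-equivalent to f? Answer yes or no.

D₁ = 5, D₂ = 5
river cycle of f (length 2): (-1, 1, 1), (1, 1, -1)
river cycle of g (length 2): (-1, 1, 1), (1, 1, -1)
cycles coincide ⇒ equivalent

yes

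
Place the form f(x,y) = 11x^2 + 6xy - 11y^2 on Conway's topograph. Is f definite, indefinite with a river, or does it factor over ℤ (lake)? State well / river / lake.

D = b²−4ac = 6² − 4·11·(-11) = 520
D > 0 non-square ⇒ indefinite ⇒ periodic river

river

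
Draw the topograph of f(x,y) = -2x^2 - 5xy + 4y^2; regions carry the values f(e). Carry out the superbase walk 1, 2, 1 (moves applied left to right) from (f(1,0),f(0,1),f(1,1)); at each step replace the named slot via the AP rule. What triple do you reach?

start (-2,4,-3) = (f(1,0),f(0,1),f(1,1))
replace slot 1: 2·(4+(-3)) − (-2) = 4 → (4,4,-3)
replace slot 2: 2·(4+(-3)) − 4 = -2 → (4,-2,-3)
replace slot 1: 2·((-2)+(-3)) − 4 = -14 → (-14,-2,-3)

-14,-2,-3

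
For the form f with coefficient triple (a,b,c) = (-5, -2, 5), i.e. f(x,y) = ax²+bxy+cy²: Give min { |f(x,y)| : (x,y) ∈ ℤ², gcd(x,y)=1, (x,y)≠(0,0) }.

descent: ρ → (5,2,-5)  [lands on river]
river: ρ → (-5,8,2)
river: ρ → (2,8,-5)
river: ρ → (-5,2,5)
river: ρ → (5,8,-2)
river: ρ → (-2,8,5)
closes: descent 1, river 6
min |a| on river = 2

2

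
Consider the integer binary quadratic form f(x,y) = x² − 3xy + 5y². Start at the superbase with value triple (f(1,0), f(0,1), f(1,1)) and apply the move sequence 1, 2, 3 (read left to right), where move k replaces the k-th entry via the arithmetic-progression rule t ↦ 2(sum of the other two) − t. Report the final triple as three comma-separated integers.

start (1,5,3) = (f(1,0),f(0,1),f(1,1))
replace slot 1: 2·(5+3) − 1 = 15 → (15,5,3)
replace slot 2: 2·(15+3) − 5 = 31 → (15,31,3)
replace slot 3: 2·(15+31) − 3 = 89 → (15,31,89)

15,31,89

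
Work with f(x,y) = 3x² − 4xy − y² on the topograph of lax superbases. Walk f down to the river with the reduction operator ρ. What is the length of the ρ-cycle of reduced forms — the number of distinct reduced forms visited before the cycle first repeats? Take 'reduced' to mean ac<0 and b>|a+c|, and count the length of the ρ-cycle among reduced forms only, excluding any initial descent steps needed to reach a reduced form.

D = 28, ⌊√D⌋ = 5
descent: ρ → (-1,4,3)  [lands on river]
river: ρ → (3,2,-2)
river: ρ → (-2,2,3)
river: ρ → (3,4,-1)
ρ-cycle length = 4 (tail of 1 descent step not counted)

4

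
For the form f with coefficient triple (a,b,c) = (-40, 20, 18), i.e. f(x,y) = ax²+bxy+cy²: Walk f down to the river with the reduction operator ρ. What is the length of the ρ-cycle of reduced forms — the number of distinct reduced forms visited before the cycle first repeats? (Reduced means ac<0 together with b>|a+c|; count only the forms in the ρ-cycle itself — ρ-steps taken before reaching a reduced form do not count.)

D = 3280, ⌊√D⌋ = 57
descent: ρ → (18,52,-8)  [lands on river]
river: ρ → (-8,44,42)
river: ρ → (42,40,-10)
river: ρ → (-10,40,42)
river: ρ → (42,44,-8)
river: ρ → (-8,52,18)
river: ρ → (18,56,-2)
river: ρ → (-2,56,18)
ρ-cycle length = 8 (tail of 1 descent step not counted)

8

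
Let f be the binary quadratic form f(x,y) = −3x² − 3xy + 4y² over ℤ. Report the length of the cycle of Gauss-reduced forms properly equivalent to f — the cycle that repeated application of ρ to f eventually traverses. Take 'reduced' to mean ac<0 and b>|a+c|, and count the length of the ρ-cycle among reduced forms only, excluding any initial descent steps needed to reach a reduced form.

D = 57, ⌊√D⌋ = 7
descent: ρ → (4,3,-3)  [lands on river]
river: ρ → (-3,3,4)
river: ρ → (4,5,-2)
river: ρ → (-2,7,1)
river: ρ → (1,7,-2)
river: ρ → (-2,5,4)
ρ-cycle length = 6 (tail of 1 descent step not counted)

6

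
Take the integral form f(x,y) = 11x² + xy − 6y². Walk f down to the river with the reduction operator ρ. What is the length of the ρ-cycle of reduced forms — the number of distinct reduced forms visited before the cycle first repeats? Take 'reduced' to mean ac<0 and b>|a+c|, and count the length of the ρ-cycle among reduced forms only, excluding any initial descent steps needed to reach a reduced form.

D = 265, ⌊√D⌋ = 16
descent: ρ → (-6,11,6)  [lands on river]
river: ρ → (6,13,-4)
river: ρ → (-4,11,9)
river: ρ → (9,7,-6)
river: ρ → (-6,5,10)
river: ρ → (10,15,-1)
river: ρ → (-1,15,10)
river: ρ → (10,5,-6)
river: ρ → (-6,7,9)
river: ρ → (9,11,-4)
river: ρ → (-4,13,6)
river: ρ → (6,11,-6)
river: ρ → (-6,13,4)
river: ρ → (4,11,-9)
river: ρ → (-9,7,6)
river: ρ → (6,5,-10)
river: ρ → (-10,15,1)
river: ρ → (1,15,-10)
river: ρ → (-10,5,6)
river: ρ → (6,7,-9)
river: ρ → (-9,11,4)
river: ρ → (4,13,-6)
ρ-cycle length = 22 (tail of 1 descent step not counted)

22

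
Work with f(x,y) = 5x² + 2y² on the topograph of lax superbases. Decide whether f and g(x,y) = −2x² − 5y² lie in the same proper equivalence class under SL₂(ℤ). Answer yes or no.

D₁ = -40, D₂ = -40
f: flip: (5,0,2)→(2,0,5)
f: reduced (well bottom): (2,0,5) with a≤c, −a<b≤a
g is negative-definite; reduce −g:
−g: reduced (well bottom): (2,0,5) with a≤c, −a<b≤a
flip sign back: reduced form of g is (-2,0,-5)
reduced forms (2, 0, 5) vs (-2, 0, -5) ⇒ inequivalent

no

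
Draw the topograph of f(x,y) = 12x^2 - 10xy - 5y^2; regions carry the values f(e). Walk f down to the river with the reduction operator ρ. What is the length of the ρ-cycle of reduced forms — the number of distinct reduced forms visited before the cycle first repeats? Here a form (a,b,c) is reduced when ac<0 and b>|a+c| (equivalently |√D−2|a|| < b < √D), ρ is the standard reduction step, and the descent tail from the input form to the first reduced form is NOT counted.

D = 340, ⌊√D⌋ = 18
descent: ρ → (-5,10,12)  [lands on river]
river: ρ → (12,14,-3)
river: ρ → (-3,16,7)
river: ρ → (7,12,-7)
river: ρ → (-7,16,3)
river: ρ → (3,14,-12)
river: ρ → (-12,10,5)
river: ρ → (5,10,-12)
river: ρ → (-12,14,3)
river: ρ → (3,16,-7)
river: ρ → (-7,12,7)
river: ρ → (7,16,-3)
river: ρ → (-3,14,12)
river: ρ → (12,10,-5)
ρ-cycle length = 14 (tail of 1 descent step not counted)

14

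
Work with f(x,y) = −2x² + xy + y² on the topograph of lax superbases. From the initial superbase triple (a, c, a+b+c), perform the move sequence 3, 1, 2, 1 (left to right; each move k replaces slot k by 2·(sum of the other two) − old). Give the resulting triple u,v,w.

start (-2,1,0) = (f(1,0),f(0,1),f(1,1))
replace slot 3: 2·((-2)+1) − 0 = -2 → (-2,1,-2)
replace slot 1: 2·(1+(-2)) − (-2) = 0 → (0,1,-2)
replace slot 2: 2·(0+(-2)) − 1 = -5 → (0,-5,-2)
replace slot 1: 2·((-5)+(-2)) − 0 = -14 → (-14,-5,-2)

-14,-5,-2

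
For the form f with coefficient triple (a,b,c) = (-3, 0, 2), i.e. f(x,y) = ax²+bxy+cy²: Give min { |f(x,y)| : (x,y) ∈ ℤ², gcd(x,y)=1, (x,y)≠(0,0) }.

descent: ρ → (2,4,-1)  [lands on river]
river: ρ → (-1,4,2)
closes: descent 1, river 2
min |a| on river = 1

1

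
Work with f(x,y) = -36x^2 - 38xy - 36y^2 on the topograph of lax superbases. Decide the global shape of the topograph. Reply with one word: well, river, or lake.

D = b²−4ac = (-38)² − 4·(-36)·(-36) = -3740
D < 0 ⇒ definite ⇒ every region one sign ⇒ single well

well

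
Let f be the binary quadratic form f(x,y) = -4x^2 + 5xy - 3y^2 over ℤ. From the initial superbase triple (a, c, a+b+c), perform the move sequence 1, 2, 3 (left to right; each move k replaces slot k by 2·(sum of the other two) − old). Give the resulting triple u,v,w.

start (-4,-3,-2) = (f(1,0),f(0,1),f(1,1))
replace slot 1: 2·((-3)+(-2)) − (-4) = -6 → (-6,-3,-2)
replace slot 2: 2·((-6)+(-2)) − (-3) = -13 → (-6,-13,-2)
replace slot 3: 2·((-6)+(-13)) − (-2) = -36 → (-6,-13,-36)

-6,-13,-36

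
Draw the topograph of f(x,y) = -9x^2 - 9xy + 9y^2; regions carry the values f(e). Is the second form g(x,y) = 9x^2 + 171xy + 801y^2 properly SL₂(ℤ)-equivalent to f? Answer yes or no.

D₁ = 405, D₂ = 405
river cycle of f (length 2): (9, 9, -9), (-9, 9, 9)
river cycle of g (length 2): (9, 9, -9), (-9, 9, 9)
cycles coincide ⇒ equivalent

yes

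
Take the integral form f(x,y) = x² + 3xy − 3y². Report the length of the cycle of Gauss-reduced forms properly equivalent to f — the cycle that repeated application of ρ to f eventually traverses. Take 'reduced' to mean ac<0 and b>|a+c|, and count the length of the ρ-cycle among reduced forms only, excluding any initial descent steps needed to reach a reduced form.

D = 21, ⌊√D⌋ = 4
river: ρ → (-3,3,1)
river: ρ → (1,3,-3)
ρ-cycle length = 2 (tail of 0 descent steps not counted)

2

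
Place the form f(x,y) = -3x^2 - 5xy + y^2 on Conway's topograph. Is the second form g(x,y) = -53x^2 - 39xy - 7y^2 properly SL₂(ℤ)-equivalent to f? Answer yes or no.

D₁ = 37, D₂ = 37
river cycle of f (length 6): (1, 5, -3), (-3, 1, 3), (3, 5, -1), (-1, 5, 3), (3, 1, -3), (-3, 5, 1)
river cycle of g (length 6): (1, 5, -3), (-3, 1, 3), (3, 5, -1), (-1, 5, 3), (3, 1, -3), (-3, 5, 1)
cycles coincide ⇒ equivalent

yes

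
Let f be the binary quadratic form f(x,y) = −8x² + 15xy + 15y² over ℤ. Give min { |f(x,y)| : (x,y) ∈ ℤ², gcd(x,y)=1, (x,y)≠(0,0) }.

river: ρ → (15,15,-8)
river: ρ → (-8,17,13)
river: ρ → (13,9,-12)
river: ρ → (-12,15,10)
river: ρ → (10,25,-2)
river: ρ → (-2,23,22)
river: ρ → (22,21,-3)
river: ρ → (-3,21,22)
river: ρ → (22,23,-2)
river: ρ → (-2,25,10)
river: ρ → (10,15,-12)
river: ρ → (-12,9,13)
river: ρ → (13,17,-8)
river: ρ → (-8,15,15)
closes: descent 0, river 14
min |a| on river = 2

2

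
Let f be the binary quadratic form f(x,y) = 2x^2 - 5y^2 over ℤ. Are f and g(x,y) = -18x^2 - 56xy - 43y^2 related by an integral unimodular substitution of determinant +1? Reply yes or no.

D₁ = 40, D₂ = 40
river cycle of f (length 6): (2, 4, -3), (-3, 2, 3), (3, 4, -2), (-2, 4, 3), (3, 2, -3), (-3, 4, 2)
river cycle of g (length 6): (2, 4, -3), (-3, 2, 3), (3, 4, -2), (-2, 4, 3), (3, 2, -3), (-3, 4, 2)
cycles coincide ⇒ equivalent

yes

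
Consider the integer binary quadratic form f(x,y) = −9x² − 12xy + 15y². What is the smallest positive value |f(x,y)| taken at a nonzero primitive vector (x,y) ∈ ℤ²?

descent: ρ → (15,12,-9)  [lands on river]
river: ρ → (-9,24,3)
river: ρ → (3,24,-9)
river: ρ → (-9,12,15)
river: ρ → (15,18,-6)
river: ρ → (-6,18,15)
closes: descent 1, river 6
min |a| on river = 3

3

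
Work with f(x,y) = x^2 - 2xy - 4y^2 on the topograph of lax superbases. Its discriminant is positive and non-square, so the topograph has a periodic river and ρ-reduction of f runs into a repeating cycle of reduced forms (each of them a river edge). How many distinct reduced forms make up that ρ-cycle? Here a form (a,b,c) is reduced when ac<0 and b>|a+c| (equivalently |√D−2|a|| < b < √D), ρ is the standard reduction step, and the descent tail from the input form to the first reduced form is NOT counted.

D = 20, ⌊√D⌋ = 4
descent: ρ → (-4,2,1)
descent: ρ → (1,4,-1)  [lands on river]
river: ρ → (-1,4,1)
ρ-cycle length = 2 (tail of 2 descent steps not counted)

2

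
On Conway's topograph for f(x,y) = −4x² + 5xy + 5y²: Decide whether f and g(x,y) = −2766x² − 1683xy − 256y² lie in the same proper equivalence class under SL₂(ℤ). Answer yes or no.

D₁ = 105, D₂ = 105
river cycle of f (length 6): (5, 5, -4), (-4, 3, 6), (6, 9, -1), (-1, 9, 6), (6, 3, -4), (-4, 5, 5)
river cycle of g (length 6): (-4, 3, 6), (6, 9, -1), (-1, 9, 6), (6, 3, -4), (-4, 5, 5), (5, 5, -4)
cycles coincide ⇒ equivalent

yes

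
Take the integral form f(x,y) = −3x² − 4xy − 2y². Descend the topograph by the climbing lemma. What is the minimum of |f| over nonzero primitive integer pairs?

translate: b→-2 (≡4 mod 6), so (3,4,2)→(3,-2,1)
flip: (3,-2,1)→(1,2,3)
translate: b→0 (≡2 mod 2), so (1,2,3)→(1,0,2)
reduced (well bottom): (1,0,2) with a≤c, −a<b≤a
well minimum |f| = |-1| = 1 (negative-definite)

1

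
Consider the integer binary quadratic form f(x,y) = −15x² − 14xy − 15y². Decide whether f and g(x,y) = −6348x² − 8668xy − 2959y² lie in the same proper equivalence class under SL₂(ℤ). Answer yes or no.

D₁ = -704, D₂ = -704
f is negative-definite; reduce −f:
−f: reduced (well bottom): (15,14,15) with a≤c, −a<b≤a
flip sign back: reduced form of f is (-15,-14,-15)
g is negative-definite; reduce −g:
−g: translate: b→-4028 (≡8668 mod 12696), so (6348,8668,2959)→(6348,-4028,639)
−g: flip: (6348,-4028,639)→(639,4028,6348)
−g: translate: b→194 (≡4028 mod 1278), so (639,4028,6348)→(639,194,15)
−g: flip: (639,194,15)→(15,-194,639)
−g: translate: b→-14 (≡-194 mod 30), so (15,-194,639)→(15,-14,15)
−g: flip: (15,-14,15)→(15,14,15)
−g: reduced (well bottom): (15,14,15) with a≤c, −a<b≤a
flip sign back: reduced form of g is (-15,-14,-15)
reduced forms (-15, -14, -15) vs (-15, -14, -15) ⇒ equivalent

yes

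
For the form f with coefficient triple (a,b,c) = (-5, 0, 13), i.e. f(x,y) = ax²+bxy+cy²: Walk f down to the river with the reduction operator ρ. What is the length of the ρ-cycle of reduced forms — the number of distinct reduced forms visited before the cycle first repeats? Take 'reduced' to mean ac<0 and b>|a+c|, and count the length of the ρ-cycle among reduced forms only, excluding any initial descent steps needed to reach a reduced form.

D = 260, ⌊√D⌋ = 16
descent: ρ → (13,0,-5)
descent: ρ → (-5,10,8)  [lands on river]
river: ρ → (8,6,-7)
river: ρ → (-7,8,7)
river: ρ → (7,6,-8)
river: ρ → (-8,10,5)
river: ρ → (5,10,-8)
river: ρ → (-8,6,7)
river: ρ → (7,8,-7)
river: ρ → (-7,6,8)
river: ρ → (8,10,-5)
ρ-cycle length = 10 (tail of 2 descent steps not counted)

10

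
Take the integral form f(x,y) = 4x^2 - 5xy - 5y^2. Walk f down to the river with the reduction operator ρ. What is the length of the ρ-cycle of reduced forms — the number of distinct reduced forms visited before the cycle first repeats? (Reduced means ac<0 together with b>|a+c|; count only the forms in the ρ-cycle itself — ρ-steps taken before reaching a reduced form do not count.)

D = 105, ⌊√D⌋ = 10
descent: ρ → (-5,5,4)  [lands on river]
river: ρ → (4,3,-6)
river: ρ → (-6,9,1)
river: ρ → (1,9,-6)
river: ρ → (-6,3,4)
river: ρ → (4,5,-5)
ρ-cycle length = 6 (tail of 1 descent step not counted)

6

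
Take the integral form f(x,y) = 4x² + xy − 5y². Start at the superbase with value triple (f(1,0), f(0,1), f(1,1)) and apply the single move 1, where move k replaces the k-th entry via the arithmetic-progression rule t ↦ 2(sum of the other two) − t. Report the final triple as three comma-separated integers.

start (4,-5,0) = (f(1,0),f(0,1),f(1,1))
replace slot 1: 2·((-5)+0) − 4 = -14 → (-14,-5,0)

-14,-5,0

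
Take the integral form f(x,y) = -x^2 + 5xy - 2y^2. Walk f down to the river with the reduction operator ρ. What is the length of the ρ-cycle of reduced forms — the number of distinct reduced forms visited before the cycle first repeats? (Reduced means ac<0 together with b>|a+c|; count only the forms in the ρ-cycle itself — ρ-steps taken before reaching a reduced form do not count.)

D = 17, ⌊√D⌋ = 4
descent: ρ → (-2,3,1)  [lands on river]
river: ρ → (1,3,-2)
river: ρ → (-2,1,2)
river: ρ → (2,3,-1)
river: ρ → (-1,3,2)
river: ρ → (2,1,-2)
ρ-cycle length = 6 (tail of 1 descent step not counted)

6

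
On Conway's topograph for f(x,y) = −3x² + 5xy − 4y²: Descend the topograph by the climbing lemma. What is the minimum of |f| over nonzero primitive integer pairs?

translate: b→1 (≡-5 mod 6), so (3,-5,4)→(3,1,2)
flip: (3,1,2)→(2,-1,3)
reduced (well bottom): (2,-1,3) with a≤c, −a<b≤a
well minimum |f| = |-2| = 2 (negative-definite)

2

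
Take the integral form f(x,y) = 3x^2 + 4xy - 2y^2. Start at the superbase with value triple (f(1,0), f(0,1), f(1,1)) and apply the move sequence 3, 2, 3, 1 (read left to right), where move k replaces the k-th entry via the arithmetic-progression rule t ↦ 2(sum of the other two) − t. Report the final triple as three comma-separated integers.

start (3,-2,5) = (f(1,0),f(0,1),f(1,1))
replace slot 3: 2·(3+(-2)) − 5 = -3 → (3,-2,-3)
replace slot 2: 2·(3+(-3)) − (-2) = 2 → (3,2,-3)
replace slot 3: 2·(3+2) − (-3) = 13 → (3,2,13)
replace slot 1: 2·(2+13) − 3 = 27 → (27,2,13)

27,2,13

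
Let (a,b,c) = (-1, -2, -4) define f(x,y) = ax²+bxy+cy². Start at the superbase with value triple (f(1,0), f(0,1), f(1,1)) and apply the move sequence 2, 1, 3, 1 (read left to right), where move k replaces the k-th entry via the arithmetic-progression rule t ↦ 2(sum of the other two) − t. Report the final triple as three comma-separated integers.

start (-1,-4,-7) = (f(1,0),f(0,1),f(1,1))
replace slot 2: 2·((-1)+(-7)) − (-4) = -12 → (-1,-12,-7)
replace slot 1: 2·((-12)+(-7)) − (-1) = -37 → (-37,-12,-7)
replace slot 3: 2·((-37)+(-12)) − (-7) = -91 → (-37,-12,-91)
replace slot 1: 2·((-12)+(-91)) − (-37) = -169 → (-169,-12,-91)

-169,-12,-91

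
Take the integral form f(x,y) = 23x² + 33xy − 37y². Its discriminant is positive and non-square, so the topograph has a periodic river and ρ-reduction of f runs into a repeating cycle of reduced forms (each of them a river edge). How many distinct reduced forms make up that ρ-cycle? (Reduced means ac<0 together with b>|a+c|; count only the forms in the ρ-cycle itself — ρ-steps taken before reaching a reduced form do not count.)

D = 4493, ⌊√D⌋ = 67
river: ρ → (-37,41,19)
river: ρ → (19,35,-43)
river: ρ → (-43,51,11)
river: ρ → (11,59,-23)
river: ρ → (-23,33,37)
river: ρ → (37,41,-19)
river: ρ → (-19,35,43)
river: ρ → (43,51,-11)
river: ρ → (-11,59,23)
river: ρ → (23,33,-37)
ρ-cycle length = 10 (tail of 0 descent steps not counted)

10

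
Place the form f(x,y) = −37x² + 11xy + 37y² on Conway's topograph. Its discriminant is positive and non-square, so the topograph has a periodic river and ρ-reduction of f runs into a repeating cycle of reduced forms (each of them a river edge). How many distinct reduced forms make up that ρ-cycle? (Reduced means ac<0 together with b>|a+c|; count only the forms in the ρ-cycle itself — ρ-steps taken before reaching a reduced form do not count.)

D = 5597, ⌊√D⌋ = 74
river: ρ → (37,63,-11)
river: ρ → (-11,69,19)
river: ρ → (19,45,-47)
river: ρ → (-47,49,17)
river: ρ → (17,53,-41)
river: ρ → (-41,29,29)
river: ρ → (29,29,-41)
river: ρ → (-41,53,17)
river: ρ → (17,49,-47)
river: ρ → (-47,45,19)
river: ρ → (19,69,-11)
river: ρ → (-11,63,37)
river: ρ → (37,11,-37)
river: ρ → (-37,63,11)
river: ρ → (11,69,-19)
river: ρ → (-19,45,47)
river: ρ → (47,49,-17)
river: ρ → (-17,53,41)
river: ρ → (41,29,-29)
river: ρ → (-29,29,41)
river: ρ → (41,53,-17)
river: ρ → (-17,49,47)
river: ρ → (47,45,-19)
river: ρ → (-19,69,11)
river: ρ → (11,63,-37)
river: ρ → (-37,11,37)
ρ-cycle length = 26 (tail of 0 descent steps not counted)

26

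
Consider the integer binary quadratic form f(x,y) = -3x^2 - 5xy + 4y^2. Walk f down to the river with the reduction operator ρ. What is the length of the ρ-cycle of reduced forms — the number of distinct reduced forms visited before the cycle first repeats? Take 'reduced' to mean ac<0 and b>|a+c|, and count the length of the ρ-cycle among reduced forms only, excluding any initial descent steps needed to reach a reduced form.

D = 73, ⌊√D⌋ = 8
descent: ρ → (4,5,-3)  [lands on river]
river: ρ → (-3,7,2)
river: ρ → (2,5,-6)
river: ρ → (-6,7,1)
river: ρ → (1,7,-6)
river: ρ → (-6,5,2)
river: ρ → (2,7,-3)
river: ρ → (-3,5,4)
river: ρ → (4,3,-4)
river: ρ → (-4,5,3)
river: ρ → (3,7,-2)
river: ρ → (-2,5,6)
river: ρ → (6,7,-1)
river: ρ → (-1,7,6)
river: ρ → (6,5,-2)
river: ρ → (-2,7,3)
river: ρ → (3,5,-4)
river: ρ → (-4,3,4)
ρ-cycle length = 18 (tail of 1 descent step not counted)

18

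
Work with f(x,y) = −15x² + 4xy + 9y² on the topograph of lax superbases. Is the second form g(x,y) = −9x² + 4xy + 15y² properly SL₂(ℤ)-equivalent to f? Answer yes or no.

D₁ = 556, D₂ = 556
river cycle of f (length 18): (9, 14, -10), (-10, 6, 13), (13, 20, -3), (-3, 22, 6), (6, 14, -15), (-15, 16, 5), (5, 14, -18), (-18, 22, 1), (1, 22, -18), (-18, 14, 5), … (8 more)
river cycle of g (length 18): (-9, 22, 2), (2, 22, -9), (-9, 14, 10), (10, 6, -13), (-13, 20, 3), (3, 22, -6), (-6, 14, 15), (15, 16, -5), (-5, 14, 18), (18, 22, -1), … (8 more)
cycles differ ⇒ inequivalent

no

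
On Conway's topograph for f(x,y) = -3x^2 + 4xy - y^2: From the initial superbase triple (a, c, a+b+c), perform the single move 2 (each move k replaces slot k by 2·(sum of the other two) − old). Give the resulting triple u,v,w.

start (-3,-1,0) = (f(1,0),f(0,1),f(1,1))
replace slot 2: 2·((-3)+0) − (-1) = -5 → (-3,-5,0)

-3,-5,0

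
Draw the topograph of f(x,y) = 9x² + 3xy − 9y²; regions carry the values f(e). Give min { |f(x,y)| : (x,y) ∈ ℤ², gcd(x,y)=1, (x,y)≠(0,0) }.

river: ρ → (-9,15,3)
river: ρ → (3,15,-9)
river: ρ → (-9,3,9)
river: ρ → (9,15,-3)
river: ρ → (-3,15,9)
river: ρ → (9,3,-9)
closes: descent 0, river 6
min |a| on river = 3

3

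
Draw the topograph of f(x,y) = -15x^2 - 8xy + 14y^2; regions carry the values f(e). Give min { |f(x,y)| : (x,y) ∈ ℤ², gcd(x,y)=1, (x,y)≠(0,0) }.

descent: ρ → (14,8,-15)  [lands on river]
river: ρ → (-15,22,7)
river: ρ → (7,20,-18)
river: ρ → (-18,16,9)
river: ρ → (9,20,-14)
river: ρ → (-14,8,15)
river: ρ → (15,22,-7)
river: ρ → (-7,20,18)
river: ρ → (18,16,-9)
river: ρ → (-9,20,14)
closes: descent 1, river 10
min |a| on river = 7

7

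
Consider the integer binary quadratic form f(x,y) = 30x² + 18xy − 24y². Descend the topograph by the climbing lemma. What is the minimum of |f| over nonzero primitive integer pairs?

river: ρ → (-24,30,24)
river: ρ → (24,18,-30)
river: ρ → (-30,42,12)
river: ρ → (12,54,-6)
river: ρ → (-6,54,12)
river: ρ → (12,42,-30)
river: ρ → (-30,18,24)
river: ρ → (24,30,-24)
river: ρ → (-24,18,30)
river: ρ → (30,42,-12)
river: ρ → (-12,54,6)
river: ρ → (6,54,-12)
river: ρ → (-12,42,30)
river: ρ → (30,18,-24)
closes: descent 0, river 14
min |a| on river = 6

6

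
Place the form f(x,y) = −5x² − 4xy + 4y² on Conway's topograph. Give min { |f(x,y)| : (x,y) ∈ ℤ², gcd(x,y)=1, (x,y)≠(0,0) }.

descent: ρ → (4,4,-5)  [lands on river]
river: ρ → (-5,6,3)
river: ρ → (3,6,-5)
river: ρ → (-5,4,4)
closes: descent 1, river 4
min |a| on river = 3

3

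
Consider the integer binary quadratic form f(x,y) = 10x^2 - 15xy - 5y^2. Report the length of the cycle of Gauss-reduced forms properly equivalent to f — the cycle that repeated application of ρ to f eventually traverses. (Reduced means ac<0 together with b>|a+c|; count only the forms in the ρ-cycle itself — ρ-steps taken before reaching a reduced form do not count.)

D = 425, ⌊√D⌋ = 20
descent: ρ → (-5,15,10)  [lands on river]
river: ρ → (10,5,-10)
river: ρ → (-10,15,5)
river: ρ → (5,15,-10)
river: ρ → (-10,5,10)
river: ρ → (10,15,-5)
ρ-cycle length = 6 (tail of 1 descent step not counted)

6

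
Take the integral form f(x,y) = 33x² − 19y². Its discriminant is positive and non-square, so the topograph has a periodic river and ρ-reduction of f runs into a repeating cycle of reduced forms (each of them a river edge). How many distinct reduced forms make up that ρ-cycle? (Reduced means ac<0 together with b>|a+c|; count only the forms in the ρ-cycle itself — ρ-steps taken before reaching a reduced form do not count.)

D = 2508, ⌊√D⌋ = 50
descent: ρ → (-19,38,14)  [lands on river]
river: ρ → (14,46,-7)
river: ρ → (-7,38,38)
river: ρ → (38,38,-7)
river: ρ → (-7,46,14)
river: ρ → (14,38,-19)
ρ-cycle length = 6 (tail of 1 descent step not counted)

6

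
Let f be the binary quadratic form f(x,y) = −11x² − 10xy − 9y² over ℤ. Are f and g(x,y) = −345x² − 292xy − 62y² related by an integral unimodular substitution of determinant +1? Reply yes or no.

D₁ = -296, D₂ = -296
f is negative-definite; reduce −f:
−f: flip: (11,10,9)→(9,-10,11)
−f: translate: b→8 (≡-10 mod 18), so (9,-10,11)→(9,8,10)
−f: reduced (well bottom): (9,8,10) with a≤c, −a<b≤a
flip sign back: reduced form of f is (-9,-8,-10)
g is negative-definite; reduce −g:
−g: flip: (345,292,62)→(62,-292,345)
−g: translate: b→-44 (≡-292 mod 124), so (62,-292,345)→(62,-44,9)
−g: flip: (62,-44,9)→(9,44,62)
−g: translate: b→8 (≡44 mod 18), so (9,44,62)→(9,8,10)
−g: reduced (well bottom): (9,8,10) with a≤c, −a<b≤a
flip sign back: reduced form of g is (-9,-8,-10)
reduced forms (-9, -8, -10) vs (-9, -8, -10) ⇒ equivalent

yes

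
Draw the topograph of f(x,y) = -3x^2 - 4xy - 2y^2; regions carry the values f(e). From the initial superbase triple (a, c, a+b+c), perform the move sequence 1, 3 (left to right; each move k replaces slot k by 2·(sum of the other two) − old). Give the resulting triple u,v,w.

start (-3,-2,-9) = (f(1,0),f(0,1),f(1,1))
replace slot 1: 2·((-2)+(-9)) − (-3) = -19 → (-19,-2,-9)
replace slot 3: 2·((-19)+(-2)) − (-9) = -33 → (-19,-2,-33)

-19,-2,-33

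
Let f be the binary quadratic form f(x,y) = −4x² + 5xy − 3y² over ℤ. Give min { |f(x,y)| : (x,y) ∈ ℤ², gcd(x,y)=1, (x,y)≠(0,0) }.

translate: b→3 (≡-5 mod 8), so (4,-5,3)→(4,3,2)
flip: (4,3,2)→(2,-3,4)
translate: b→1 (≡-3 mod 4), so (2,-3,4)→(2,1,3)
reduced (well bottom): (2,1,3) with a≤c, −a<b≤a
well minimum |f| = |-2| = 2 (negative-definite)

2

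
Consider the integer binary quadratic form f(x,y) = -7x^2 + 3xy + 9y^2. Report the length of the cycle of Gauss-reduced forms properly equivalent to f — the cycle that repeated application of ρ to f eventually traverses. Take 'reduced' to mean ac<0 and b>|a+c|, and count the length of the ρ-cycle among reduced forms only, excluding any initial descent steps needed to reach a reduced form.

D = 261, ⌊√D⌋ = 16
river: ρ → (9,15,-1)
river: ρ → (-1,15,9)
river: ρ → (9,3,-7)
river: ρ → (-7,11,5)
river: ρ → (5,9,-9)
river: ρ → (-9,9,5)
river: ρ → (5,11,-7)
river: ρ → (-7,3,9)
ρ-cycle length = 8 (tail of 0 descent steps not counted)

8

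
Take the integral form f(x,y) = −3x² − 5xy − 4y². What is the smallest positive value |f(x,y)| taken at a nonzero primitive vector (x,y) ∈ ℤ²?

translate: b→-1 (≡5 mod 6), so (3,5,4)→(3,-1,2)
flip: (3,-1,2)→(2,1,3)
reduced (well bottom): (2,1,3) with a≤c, −a<b≤a
well minimum |f| = |-2| = 2 (negative-definite)

2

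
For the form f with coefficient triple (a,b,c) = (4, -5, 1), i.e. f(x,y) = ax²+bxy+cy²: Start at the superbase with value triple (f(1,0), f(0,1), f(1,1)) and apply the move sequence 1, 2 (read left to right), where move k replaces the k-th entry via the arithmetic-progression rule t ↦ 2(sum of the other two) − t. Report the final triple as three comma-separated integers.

start (4,1,0) = (f(1,0),f(0,1),f(1,1))
replace slot 1: 2·(1+0) − 4 = -2 → (-2,1,0)
replace slot 2: 2·((-2)+0) − 1 = -5 → (-2,-5,0)

-2,-5,0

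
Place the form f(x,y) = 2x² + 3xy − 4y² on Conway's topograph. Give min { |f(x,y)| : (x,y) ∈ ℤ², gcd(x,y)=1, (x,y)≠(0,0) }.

river: ρ → (-4,5,1)
river: ρ → (1,5,-4)
river: ρ → (-4,3,2)
river: ρ → (2,5,-2)
river: ρ → (-2,3,4)
river: ρ → (4,5,-1)
river: ρ → (-1,5,4)
river: ρ → (4,3,-2)
river: ρ → (-2,5,2)
river: ρ → (2,3,-4)
closes: descent 0, river 10
min |a| on river = 1

1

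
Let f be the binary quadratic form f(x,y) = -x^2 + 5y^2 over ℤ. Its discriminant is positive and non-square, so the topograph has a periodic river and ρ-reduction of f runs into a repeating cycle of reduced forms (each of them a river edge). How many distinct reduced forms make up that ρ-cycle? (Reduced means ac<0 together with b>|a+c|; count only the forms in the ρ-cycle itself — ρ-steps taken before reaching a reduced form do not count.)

D = 20, ⌊√D⌋ = 4
descent: ρ → (5,0,-1)
descent: ρ → (-1,4,1)  [lands on river]
river: ρ → (1,4,-1)
ρ-cycle length = 2 (tail of 2 descent steps not counted)

2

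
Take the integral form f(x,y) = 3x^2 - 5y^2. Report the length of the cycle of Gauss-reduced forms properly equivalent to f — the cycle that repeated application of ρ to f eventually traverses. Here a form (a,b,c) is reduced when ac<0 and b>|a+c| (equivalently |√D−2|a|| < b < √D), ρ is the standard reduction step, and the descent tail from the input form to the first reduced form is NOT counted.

D = 60, ⌊√D⌋ = 7
descent: ρ → (-5,0,3)
descent: ρ → (3,6,-2)  [lands on river]
river: ρ → (-2,6,3)
ρ-cycle length = 2 (tail of 2 descent steps not counted)

2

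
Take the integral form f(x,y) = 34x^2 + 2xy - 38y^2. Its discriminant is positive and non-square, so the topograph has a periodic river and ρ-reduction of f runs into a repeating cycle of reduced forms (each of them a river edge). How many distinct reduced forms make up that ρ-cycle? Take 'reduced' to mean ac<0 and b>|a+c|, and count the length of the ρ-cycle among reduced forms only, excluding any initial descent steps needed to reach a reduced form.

D = 5172, ⌊√D⌋ = 71
descent: ρ → (-38,-2,34)
descent: ρ → (34,70,-2)  [lands on river]
river: ρ → (-2,70,34)
river: ρ → (34,66,-6)
river: ρ → (-6,66,34)
ρ-cycle length = 4 (tail of 2 descent steps not counted)

4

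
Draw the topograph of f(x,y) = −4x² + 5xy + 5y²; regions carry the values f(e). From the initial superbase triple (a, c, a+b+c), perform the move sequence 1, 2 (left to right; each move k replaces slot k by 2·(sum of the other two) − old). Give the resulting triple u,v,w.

start (-4,5,6) = (f(1,0),f(0,1),f(1,1))
replace slot 1: 2·(5+6) − (-4) = 26 → (26,5,6)
replace slot 2: 2·(26+6) − 5 = 59 → (26,59,6)

26,59,6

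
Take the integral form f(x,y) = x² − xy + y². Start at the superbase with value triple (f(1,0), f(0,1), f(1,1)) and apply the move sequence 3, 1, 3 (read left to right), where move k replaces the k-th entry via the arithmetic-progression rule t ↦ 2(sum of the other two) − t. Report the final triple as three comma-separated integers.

start (1,1,1) = (f(1,0),f(0,1),f(1,1))
replace slot 3: 2·(1+1) − 1 = 3 → (1,1,3)
replace slot 1: 2·(1+3) − 1 = 7 → (7,1,3)
replace slot 3: 2·(7+1) − 3 = 13 → (7,1,13)

7,1,13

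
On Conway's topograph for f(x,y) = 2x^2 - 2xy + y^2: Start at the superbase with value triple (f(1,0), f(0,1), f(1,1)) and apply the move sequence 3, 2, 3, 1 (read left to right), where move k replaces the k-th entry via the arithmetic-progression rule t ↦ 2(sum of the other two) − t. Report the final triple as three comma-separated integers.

start (2,1,1) = (f(1,0),f(0,1),f(1,1))
replace slot 3: 2·(2+1) − 1 = 5 → (2,1,5)
replace slot 2: 2·(2+5) − 1 = 13 → (2,13,5)
replace slot 3: 2·(2+13) − 5 = 25 → (2,13,25)
replace slot 1: 2·(13+25) − 2 = 74 → (74,13,25)

74,13,25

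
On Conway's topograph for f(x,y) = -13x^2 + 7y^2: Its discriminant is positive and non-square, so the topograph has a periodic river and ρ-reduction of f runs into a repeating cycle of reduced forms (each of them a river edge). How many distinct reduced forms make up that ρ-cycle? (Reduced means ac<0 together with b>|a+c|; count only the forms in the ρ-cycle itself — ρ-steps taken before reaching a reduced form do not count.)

D = 364, ⌊√D⌋ = 19
descent: ρ → (7,14,-6)  [lands on river]
river: ρ → (-6,10,11)
river: ρ → (11,12,-5)
river: ρ → (-5,18,2)
river: ρ → (2,18,-5)
river: ρ → (-5,12,11)
river: ρ → (11,10,-6)
river: ρ → (-6,14,7)
ρ-cycle length = 8 (tail of 1 descent step not counted)

8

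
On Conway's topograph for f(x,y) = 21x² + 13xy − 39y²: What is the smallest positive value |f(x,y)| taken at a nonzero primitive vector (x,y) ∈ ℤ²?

descent: ρ → (-39,-13,21)
descent: ρ → (21,55,-5)  [lands on river]
river: ρ → (-5,55,21)
river: ρ → (21,29,-31)
river: ρ → (-31,33,19)
river: ρ → (19,43,-21)
river: ρ → (-21,41,21)
river: ρ → (21,43,-19)
river: ρ → (-19,33,31)
river: ρ → (31,29,-21)
river: ρ → (-21,55,5)
river: ρ → (5,55,-21)
river: ρ → (-21,29,31)
river: ρ → (31,33,-19)
river: ρ → (-19,43,21)
river: ρ → (21,41,-21)
river: ρ → (-21,43,19)
river: ρ → (19,33,-31)
river: ρ → (-31,29,21)
closes: descent 2, river 18
min |a| on river = 5

5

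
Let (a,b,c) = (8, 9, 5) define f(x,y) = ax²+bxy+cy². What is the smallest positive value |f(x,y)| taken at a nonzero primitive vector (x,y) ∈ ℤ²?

translate: b→-7 (≡9 mod 16), so (8,9,5)→(8,-7,4)
flip: (8,-7,4)→(4,7,8)
translate: b→-1 (≡7 mod 8), so (4,7,8)→(4,-1,5)
reduced (well bottom): (4,-1,5) with a≤c, −a<b≤a
well minimum = a = 4

4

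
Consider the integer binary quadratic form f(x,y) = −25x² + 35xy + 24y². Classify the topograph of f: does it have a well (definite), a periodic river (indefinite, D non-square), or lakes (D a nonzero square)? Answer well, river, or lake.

D = b²−4ac = 35² − 4·(-25)·24 = 3625
D > 0 non-square ⇒ indefinite ⇒ periodic river

river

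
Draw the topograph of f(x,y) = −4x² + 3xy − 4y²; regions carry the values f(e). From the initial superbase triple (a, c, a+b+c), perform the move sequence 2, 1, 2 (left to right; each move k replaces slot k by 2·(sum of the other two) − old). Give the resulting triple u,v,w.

start (-4,-4,-5) = (f(1,0),f(0,1),f(1,1))
replace slot 2: 2·((-4)+(-5)) − (-4) = -14 → (-4,-14,-5)
replace slot 1: 2·((-14)+(-5)) − (-4) = -34 → (-34,-14,-5)
replace slot 2: 2·((-34)+(-5)) − (-14) = -64 → (-34,-64,-5)

-34,-64,-5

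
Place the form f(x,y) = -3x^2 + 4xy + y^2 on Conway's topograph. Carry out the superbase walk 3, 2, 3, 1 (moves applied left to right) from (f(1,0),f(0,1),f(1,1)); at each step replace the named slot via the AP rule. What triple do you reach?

start (-3,1,2) = (f(1,0),f(0,1),f(1,1))
replace slot 3: 2·((-3)+1) − 2 = -6 → (-3,1,-6)
replace slot 2: 2·((-3)+(-6)) − 1 = -19 → (-3,-19,-6)
replace slot 3: 2·((-3)+(-19)) − (-6) = -38 → (-3,-19,-38)
replace slot 1: 2·((-19)+(-38)) − (-3) = -111 → (-111,-19,-38)

-111,-19,-38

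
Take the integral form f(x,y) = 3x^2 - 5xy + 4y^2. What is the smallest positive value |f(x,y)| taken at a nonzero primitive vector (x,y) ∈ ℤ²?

translate: b→1 (≡-5 mod 6), so (3,-5,4)→(3,1,2)
flip: (3,1,2)→(2,-1,3)
reduced (well bottom): (2,-1,3) with a≤c, −a<b≤a
well minimum = a = 2

2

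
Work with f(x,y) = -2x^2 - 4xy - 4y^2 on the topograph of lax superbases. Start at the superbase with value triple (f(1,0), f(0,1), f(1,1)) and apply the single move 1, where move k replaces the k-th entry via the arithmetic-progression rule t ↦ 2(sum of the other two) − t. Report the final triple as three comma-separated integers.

start (-2,-4,-10) = (f(1,0),f(0,1),f(1,1))
replace slot 1: 2·((-4)+(-10)) − (-2) = -26 → (-26,-4,-10)

-26,-4,-10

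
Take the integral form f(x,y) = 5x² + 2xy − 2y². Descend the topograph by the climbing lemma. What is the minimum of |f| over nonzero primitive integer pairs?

descent: ρ → (-2,6,1)  [lands on river]
river: ρ → (1,6,-2)
closes: descent 1, river 2
min |a| on river = 1

1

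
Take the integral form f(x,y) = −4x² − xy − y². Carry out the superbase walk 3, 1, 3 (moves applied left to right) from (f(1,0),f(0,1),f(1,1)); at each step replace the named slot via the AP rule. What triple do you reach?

start (-4,-1,-6) = (f(1,0),f(0,1),f(1,1))
replace slot 3: 2·((-4)+(-1)) − (-6) = -4 → (-4,-1,-4)
replace slot 1: 2·((-1)+(-4)) − (-4) = -6 → (-6,-1,-4)
replace slot 3: 2·((-6)+(-1)) − (-4) = -10 → (-6,-1,-10)

-6,-1,-10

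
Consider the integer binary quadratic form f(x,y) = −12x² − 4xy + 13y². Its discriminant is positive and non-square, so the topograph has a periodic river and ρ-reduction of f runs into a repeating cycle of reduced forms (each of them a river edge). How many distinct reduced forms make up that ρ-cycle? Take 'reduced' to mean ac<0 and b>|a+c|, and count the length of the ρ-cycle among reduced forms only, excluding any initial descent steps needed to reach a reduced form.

D = 640, ⌊√D⌋ = 25
descent: ρ → (13,4,-12)  [lands on river]
river: ρ → (-12,20,5)
river: ρ → (5,20,-12)
river: ρ → (-12,4,13)
river: ρ → (13,22,-3)
river: ρ → (-3,20,20)
river: ρ → (20,20,-3)
river: ρ → (-3,22,13)
ρ-cycle length = 8 (tail of 1 descent step not counted)

8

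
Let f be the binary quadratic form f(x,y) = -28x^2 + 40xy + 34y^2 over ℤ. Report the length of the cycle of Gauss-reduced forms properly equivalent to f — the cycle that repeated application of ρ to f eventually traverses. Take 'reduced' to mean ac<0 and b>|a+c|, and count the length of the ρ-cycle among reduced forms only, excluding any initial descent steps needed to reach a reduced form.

D = 5408, ⌊√D⌋ = 73
river: ρ → (34,28,-34)
river: ρ → (-34,40,28)
river: ρ → (28,72,-2)
river: ρ → (-2,72,28)
river: ρ → (28,40,-34)
river: ρ → (-34,28,34)
river: ρ → (34,40,-28)
river: ρ → (-28,72,2)
river: ρ → (2,72,-28)
river: ρ → (-28,40,34)
ρ-cycle length = 10 (tail of 0 descent steps not counted)

10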